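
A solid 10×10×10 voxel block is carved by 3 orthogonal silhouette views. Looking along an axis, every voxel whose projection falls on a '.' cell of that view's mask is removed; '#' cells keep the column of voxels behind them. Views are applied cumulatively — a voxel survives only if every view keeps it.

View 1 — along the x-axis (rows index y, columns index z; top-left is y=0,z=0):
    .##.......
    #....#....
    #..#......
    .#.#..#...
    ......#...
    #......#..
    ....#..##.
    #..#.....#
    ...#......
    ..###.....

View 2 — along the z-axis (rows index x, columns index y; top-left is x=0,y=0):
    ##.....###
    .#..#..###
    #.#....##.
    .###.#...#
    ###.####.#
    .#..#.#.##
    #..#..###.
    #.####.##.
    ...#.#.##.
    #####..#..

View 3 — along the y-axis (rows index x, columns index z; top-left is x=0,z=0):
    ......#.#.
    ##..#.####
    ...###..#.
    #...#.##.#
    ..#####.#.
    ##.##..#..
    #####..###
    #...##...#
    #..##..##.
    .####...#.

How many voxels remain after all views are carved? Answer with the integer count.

full grid |V| = 1000
carve view 1 (along x, YZ-mask fill 22/100): 220 voxels remain
carve view 2 (along z, XY-mask fill 54/100): 117 voxels remain
carve view 3 (along y, XZ-mask fill 51/100): 57 voxels remain

|visual hull| = 57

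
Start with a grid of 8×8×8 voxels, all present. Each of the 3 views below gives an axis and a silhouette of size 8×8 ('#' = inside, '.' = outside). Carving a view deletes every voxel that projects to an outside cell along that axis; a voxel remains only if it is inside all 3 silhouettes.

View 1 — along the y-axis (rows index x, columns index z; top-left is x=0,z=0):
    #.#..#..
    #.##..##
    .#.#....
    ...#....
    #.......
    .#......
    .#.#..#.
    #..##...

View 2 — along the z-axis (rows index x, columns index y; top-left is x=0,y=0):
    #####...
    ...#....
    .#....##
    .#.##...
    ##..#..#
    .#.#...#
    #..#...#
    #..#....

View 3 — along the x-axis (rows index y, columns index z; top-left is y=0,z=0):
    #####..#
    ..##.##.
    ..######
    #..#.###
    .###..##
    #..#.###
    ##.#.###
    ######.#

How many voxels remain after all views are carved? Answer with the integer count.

|visual hull| = 35

initial block: 8^3 = 512
[1] y-view keeps 19 columns → grid now 152
[2] z-view keeps 24 columns → grid now 51
[3] x-view keeps 44 columns → grid now 35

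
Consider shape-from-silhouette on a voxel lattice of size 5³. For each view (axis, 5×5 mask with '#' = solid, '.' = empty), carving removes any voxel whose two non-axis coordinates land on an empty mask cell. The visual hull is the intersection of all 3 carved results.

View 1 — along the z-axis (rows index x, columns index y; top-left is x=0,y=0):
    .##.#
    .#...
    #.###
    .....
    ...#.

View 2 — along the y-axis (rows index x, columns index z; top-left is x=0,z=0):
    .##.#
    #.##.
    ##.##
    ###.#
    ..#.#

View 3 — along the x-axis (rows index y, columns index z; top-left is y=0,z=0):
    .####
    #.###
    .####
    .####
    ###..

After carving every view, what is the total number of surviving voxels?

23 voxels

full grid |V| = 125
  1. axis=2 (XY plane), |mask|=9  ⇒  voxels=45
  2. axis=1 (XZ plane), |mask|=16  ⇒  voxels=30
  3. axis=0 (YZ plane), |mask|=19  ⇒  voxels=23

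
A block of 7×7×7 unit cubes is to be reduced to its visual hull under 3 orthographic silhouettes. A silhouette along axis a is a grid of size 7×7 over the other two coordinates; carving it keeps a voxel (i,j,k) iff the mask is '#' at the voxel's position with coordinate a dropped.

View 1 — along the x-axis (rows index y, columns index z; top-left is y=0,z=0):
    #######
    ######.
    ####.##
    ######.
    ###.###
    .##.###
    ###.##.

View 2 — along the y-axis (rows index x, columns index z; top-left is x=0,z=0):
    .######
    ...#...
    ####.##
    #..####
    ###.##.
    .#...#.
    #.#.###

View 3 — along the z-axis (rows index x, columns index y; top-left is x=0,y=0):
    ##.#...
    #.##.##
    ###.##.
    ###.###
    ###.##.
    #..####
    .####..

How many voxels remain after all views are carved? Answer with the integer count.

voxel count = 118

before carving: 343 voxels (7×7×7)
step 1: project along x, AND mask (41/49) → |grid| = 287
step 2: project along y, AND mask (30/49) → |grid| = 178
step 3: project along z, AND mask (33/49) → |grid| = 118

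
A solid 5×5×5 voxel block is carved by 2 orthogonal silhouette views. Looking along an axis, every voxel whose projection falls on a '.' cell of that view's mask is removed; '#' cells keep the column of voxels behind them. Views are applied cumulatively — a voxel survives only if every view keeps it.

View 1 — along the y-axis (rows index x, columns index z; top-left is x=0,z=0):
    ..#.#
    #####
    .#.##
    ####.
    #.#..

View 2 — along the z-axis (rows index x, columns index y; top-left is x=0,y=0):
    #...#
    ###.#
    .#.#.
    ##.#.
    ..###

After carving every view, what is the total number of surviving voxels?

48 voxels

initial block: 5^3 = 125
step 1: project along y, AND mask (16/25) → |grid| = 80
step 2: project along z, AND mask (14/25) → |grid| = 48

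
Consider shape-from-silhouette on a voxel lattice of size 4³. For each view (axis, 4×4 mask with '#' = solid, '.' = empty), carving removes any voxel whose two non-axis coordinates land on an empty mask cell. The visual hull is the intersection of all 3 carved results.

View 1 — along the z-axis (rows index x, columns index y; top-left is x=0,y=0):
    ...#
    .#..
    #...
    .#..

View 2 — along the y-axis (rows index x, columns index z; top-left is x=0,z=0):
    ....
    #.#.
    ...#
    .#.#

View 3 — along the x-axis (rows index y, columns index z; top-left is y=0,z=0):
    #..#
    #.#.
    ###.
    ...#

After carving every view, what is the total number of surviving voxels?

full grid |V| = 64
after view 1 [z-axis, 4 of 16 cells solid] → remaining = 16
after view 2 [y-axis, 5 of 16 cells solid] → remaining = 5
after view 3 [x-axis, 8 of 16 cells solid] → remaining = 3

|visual hull| = 3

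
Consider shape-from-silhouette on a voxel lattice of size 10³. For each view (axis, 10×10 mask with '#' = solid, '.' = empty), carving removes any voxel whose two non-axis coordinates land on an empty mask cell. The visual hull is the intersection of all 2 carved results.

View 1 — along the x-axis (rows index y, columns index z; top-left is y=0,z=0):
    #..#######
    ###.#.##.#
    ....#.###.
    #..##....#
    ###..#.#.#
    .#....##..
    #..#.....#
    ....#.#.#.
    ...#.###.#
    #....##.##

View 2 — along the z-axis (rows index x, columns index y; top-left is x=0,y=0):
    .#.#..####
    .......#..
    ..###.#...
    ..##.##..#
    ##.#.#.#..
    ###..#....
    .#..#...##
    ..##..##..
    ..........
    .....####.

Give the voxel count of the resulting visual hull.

full grid |V| = 1000
V1 x: intersect with YZ mask (48 set) -- 480 left
V2 z: intersect with XY mask (37 set) -- 164 left

remaining voxels: 164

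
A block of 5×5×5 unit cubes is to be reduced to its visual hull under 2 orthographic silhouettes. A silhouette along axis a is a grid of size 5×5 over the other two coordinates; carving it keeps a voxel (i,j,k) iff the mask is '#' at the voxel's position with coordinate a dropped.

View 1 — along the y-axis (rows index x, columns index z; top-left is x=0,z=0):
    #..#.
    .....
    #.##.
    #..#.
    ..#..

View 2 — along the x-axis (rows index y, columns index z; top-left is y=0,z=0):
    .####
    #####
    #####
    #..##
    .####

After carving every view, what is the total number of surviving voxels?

before carving: 125 voxels (5×5×5)
carve view 1 (along y, XZ-mask fill 8/25): 40 voxels remain
carve view 2 (along x, YZ-mask fill 21/25): 32 voxels remain

32 voxels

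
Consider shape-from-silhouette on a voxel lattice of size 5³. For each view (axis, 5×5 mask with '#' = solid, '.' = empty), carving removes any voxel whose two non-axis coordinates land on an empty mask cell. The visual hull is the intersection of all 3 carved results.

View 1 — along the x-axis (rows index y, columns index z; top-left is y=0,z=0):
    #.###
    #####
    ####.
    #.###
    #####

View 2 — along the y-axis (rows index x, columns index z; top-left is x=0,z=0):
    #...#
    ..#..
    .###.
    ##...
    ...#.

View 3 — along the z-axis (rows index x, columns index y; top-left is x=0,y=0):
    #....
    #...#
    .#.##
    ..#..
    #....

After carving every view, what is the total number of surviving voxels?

start: 5×5×5 = 125 voxels
step 1: project along x, AND mask (22/25) → |grid| = 110
step 2: project along y, AND mask (9/25) → |grid| = 40
step 3: project along z, AND mask (8/25) → |grid| = 15

15 voxels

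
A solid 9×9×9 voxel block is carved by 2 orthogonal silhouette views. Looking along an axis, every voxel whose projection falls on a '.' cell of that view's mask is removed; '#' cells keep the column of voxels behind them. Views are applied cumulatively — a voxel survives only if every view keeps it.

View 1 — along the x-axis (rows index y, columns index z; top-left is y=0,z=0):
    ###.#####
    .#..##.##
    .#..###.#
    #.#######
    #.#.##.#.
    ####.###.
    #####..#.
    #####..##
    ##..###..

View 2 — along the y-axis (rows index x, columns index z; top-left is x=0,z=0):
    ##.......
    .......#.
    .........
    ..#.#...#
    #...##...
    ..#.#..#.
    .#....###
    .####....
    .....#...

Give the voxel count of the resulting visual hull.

initial block: 9^3 = 729
step 1: project along x, AND mask (56/81) → |grid| = 504
step 2: project along y, AND mask (21/81) → |grid| = 139

139 voxels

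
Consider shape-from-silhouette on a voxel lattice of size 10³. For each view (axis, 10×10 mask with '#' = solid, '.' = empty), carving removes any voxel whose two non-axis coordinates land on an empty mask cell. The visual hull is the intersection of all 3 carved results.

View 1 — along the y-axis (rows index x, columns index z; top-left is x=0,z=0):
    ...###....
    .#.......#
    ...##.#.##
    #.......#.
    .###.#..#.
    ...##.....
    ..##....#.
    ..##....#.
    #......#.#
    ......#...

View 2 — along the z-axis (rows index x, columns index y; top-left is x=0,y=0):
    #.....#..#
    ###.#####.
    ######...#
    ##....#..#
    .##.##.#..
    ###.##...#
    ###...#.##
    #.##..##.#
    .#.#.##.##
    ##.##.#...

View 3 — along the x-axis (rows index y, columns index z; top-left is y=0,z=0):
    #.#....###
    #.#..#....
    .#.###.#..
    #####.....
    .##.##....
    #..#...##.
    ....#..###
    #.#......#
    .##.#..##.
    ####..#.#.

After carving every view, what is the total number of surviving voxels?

remaining voxels: 70

initial block: 10^3 = 1000
after view 1 [y-axis, 29 of 100 cells solid] → remaining = 290
after view 2 [z-axis, 56 of 100 cells solid] → remaining = 164
after view 3 [x-axis, 44 of 100 cells solid] → remaining = 70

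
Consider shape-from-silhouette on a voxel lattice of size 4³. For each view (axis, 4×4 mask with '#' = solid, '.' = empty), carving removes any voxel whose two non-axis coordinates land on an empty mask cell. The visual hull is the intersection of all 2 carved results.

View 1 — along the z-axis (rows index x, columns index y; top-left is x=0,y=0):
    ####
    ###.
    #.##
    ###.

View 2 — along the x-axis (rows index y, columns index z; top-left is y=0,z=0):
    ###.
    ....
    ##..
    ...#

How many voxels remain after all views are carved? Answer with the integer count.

full grid |V| = 64
step 1: project along z, AND mask (13/16) → |grid| = 52
step 2: project along x, AND mask (6/16) → |grid| = 22

remaining voxels: 22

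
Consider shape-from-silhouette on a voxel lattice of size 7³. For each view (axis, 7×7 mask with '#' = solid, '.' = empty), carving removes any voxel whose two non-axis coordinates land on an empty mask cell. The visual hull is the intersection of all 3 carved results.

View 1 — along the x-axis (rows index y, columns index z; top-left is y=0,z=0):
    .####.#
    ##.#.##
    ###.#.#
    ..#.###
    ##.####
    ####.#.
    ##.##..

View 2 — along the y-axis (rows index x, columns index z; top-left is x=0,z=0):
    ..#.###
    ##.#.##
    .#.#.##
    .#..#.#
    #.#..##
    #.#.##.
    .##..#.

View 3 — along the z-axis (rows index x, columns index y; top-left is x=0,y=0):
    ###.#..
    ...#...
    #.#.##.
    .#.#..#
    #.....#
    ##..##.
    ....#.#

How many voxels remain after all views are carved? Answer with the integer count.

47 voxels

before carving: 343 voxels (7×7×7)
step 1: project along x, AND mask (34/49) → |grid| = 238
step 2: project along y, AND mask (27/49) → |grid| = 129
step 3: project along z, AND mask (20/49) → |grid| = 47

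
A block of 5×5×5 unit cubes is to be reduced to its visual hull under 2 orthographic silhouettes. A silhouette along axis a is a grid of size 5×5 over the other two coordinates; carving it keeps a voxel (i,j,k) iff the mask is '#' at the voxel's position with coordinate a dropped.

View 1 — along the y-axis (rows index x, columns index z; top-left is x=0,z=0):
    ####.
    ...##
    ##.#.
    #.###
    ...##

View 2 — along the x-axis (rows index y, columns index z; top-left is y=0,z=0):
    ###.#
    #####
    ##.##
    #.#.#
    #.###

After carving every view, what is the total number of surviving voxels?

initial block: 5^3 = 125
step 1: project along y, AND mask (15/25) → |grid| = 75
step 2: project along x, AND mask (20/25) → |grid| = 59

voxel count = 59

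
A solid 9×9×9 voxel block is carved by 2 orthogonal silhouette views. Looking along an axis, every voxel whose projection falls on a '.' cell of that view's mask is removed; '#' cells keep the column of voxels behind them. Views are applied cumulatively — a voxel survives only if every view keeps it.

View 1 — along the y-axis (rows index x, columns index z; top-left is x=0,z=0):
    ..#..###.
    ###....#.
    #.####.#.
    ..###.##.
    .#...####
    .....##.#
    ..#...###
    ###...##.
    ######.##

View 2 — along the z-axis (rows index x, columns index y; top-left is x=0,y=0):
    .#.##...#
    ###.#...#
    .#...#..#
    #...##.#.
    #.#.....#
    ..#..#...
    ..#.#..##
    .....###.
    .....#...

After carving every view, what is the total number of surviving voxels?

|visual hull| = 134

before carving: 729 voxels (9×9×9)
after view 1 [y-axis, 44 of 81 cells solid] → remaining = 396
after view 2 [z-axis, 29 of 81 cells solid] → remaining = 134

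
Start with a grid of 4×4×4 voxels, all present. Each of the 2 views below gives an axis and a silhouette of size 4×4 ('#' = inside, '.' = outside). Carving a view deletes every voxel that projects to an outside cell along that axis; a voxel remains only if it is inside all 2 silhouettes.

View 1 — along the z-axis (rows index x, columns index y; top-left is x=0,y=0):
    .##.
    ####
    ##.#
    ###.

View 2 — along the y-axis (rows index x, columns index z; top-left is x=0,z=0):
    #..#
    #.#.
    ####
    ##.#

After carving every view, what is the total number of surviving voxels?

|visual hull| = 33

start: 4×4×4 = 64 voxels
[1] z-view keeps 12 columns → grid now 48
[2] y-view keeps 11 columns → grid now 33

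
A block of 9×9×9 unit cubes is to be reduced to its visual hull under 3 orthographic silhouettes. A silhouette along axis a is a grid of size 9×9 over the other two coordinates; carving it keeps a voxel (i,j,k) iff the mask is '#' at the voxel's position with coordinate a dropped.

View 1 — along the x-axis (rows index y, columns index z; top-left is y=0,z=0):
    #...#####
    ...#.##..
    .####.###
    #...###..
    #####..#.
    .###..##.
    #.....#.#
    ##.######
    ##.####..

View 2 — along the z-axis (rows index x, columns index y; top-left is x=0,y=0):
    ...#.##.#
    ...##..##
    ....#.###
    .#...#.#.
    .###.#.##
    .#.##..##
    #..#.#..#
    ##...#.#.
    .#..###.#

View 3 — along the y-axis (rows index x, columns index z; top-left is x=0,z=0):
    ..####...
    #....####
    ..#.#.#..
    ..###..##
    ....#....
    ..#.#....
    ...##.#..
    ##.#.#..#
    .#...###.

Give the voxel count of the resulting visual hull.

voxel count = 76

initial block: 9^3 = 729
V1 x: intersect with YZ mask (48 set) -- 432 left
V2 z: intersect with XY mask (39 set) -- 207 left
V3 y: intersect with XZ mask (32 set) -- 76 left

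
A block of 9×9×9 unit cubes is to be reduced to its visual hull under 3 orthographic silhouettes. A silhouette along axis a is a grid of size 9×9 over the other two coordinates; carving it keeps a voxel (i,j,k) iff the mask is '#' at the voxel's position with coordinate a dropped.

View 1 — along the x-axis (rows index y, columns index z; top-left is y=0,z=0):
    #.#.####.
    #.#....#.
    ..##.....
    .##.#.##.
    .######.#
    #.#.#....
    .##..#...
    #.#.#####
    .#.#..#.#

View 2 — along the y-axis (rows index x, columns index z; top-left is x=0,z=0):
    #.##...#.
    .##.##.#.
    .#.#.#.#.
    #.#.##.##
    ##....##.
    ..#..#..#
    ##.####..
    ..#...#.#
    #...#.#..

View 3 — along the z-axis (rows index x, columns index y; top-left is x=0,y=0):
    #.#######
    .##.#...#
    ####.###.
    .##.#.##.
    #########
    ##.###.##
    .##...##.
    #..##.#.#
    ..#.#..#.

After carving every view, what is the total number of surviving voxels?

voxel count = 102

initial block: 9^3 = 729
after view 1 [x-axis, 40 of 81 cells solid] → remaining = 360
after view 2 [y-axis, 38 of 81 cells solid] → remaining = 174
after view 3 [z-axis, 52 of 81 cells solid] → remaining = 102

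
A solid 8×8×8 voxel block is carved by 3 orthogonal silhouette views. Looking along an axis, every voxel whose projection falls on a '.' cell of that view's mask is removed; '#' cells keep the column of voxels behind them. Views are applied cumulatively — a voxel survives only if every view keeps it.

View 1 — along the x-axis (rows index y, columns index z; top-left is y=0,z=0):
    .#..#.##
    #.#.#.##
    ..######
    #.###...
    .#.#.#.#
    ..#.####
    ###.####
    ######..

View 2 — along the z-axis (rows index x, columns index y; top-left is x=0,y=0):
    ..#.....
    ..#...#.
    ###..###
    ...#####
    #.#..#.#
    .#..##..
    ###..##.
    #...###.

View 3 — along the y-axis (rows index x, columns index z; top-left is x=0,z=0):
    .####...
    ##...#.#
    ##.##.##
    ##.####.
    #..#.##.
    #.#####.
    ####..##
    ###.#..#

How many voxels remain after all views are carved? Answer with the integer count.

start: 8×8×8 = 512 voxels
[1] x-view keeps 41 columns → grid now 328
[2] z-view keeps 30 columns → grid now 160
[3] y-view keeps 41 columns → grid now 103

voxel count = 103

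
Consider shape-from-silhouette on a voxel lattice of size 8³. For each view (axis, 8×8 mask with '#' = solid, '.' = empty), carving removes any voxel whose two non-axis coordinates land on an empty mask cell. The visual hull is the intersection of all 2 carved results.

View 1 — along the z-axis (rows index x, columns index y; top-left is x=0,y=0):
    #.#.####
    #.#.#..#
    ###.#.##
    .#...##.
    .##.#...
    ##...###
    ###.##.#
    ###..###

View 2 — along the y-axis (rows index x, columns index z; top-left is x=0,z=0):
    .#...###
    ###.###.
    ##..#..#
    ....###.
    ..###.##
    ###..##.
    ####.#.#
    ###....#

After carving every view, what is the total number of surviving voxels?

full grid |V| = 512
after view 1 [z-axis, 39 of 64 cells solid] → remaining = 312
after view 2 [y-axis, 37 of 64 cells solid] → remaining = 181

voxel count = 181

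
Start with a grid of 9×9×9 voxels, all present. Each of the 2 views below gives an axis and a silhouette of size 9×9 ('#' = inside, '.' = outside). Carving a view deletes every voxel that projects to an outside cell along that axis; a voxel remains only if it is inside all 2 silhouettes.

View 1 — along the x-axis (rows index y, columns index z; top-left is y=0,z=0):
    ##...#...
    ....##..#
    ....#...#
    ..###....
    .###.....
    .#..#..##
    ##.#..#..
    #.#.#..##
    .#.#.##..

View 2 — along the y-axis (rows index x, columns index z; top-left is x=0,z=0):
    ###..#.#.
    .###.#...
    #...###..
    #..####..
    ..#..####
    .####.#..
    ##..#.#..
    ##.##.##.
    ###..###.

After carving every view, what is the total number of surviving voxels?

start: 9×9×9 = 729 voxels
step 1: project along x, AND mask (31/81) → |grid| = 279
step 2: project along y, AND mask (44/81) → |grid| = 148

|visual hull| = 148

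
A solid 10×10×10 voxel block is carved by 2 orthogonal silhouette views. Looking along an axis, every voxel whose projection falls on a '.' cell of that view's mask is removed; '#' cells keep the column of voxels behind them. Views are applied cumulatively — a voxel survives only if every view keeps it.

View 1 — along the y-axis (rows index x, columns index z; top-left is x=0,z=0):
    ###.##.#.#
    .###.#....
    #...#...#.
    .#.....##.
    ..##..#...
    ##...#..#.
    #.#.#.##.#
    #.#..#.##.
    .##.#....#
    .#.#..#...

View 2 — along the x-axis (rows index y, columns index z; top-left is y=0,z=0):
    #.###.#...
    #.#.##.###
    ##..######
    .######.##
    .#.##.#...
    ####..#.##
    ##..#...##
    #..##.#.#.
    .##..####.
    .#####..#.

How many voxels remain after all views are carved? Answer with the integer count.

|visual hull| = 258

before carving: 1000 voxels (10×10×10)
  1. axis=1 (XZ plane), |mask|=42  ⇒  voxels=420
  2. axis=0 (YZ plane), |mask|=61  ⇒  voxels=258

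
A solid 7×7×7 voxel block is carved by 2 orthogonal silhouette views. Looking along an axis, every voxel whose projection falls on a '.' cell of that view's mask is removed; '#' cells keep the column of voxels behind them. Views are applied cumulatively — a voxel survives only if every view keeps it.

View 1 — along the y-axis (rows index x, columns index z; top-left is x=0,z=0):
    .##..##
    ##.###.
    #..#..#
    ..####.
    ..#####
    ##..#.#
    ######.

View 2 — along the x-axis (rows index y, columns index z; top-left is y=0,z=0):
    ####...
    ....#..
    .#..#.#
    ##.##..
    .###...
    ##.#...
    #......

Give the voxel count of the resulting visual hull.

voxel count = 83

initial block: 7^3 = 343
carve view 1 (along y, XZ-mask fill 31/49): 217 voxels remain
carve view 2 (along x, YZ-mask fill 19/49): 83 voxels remain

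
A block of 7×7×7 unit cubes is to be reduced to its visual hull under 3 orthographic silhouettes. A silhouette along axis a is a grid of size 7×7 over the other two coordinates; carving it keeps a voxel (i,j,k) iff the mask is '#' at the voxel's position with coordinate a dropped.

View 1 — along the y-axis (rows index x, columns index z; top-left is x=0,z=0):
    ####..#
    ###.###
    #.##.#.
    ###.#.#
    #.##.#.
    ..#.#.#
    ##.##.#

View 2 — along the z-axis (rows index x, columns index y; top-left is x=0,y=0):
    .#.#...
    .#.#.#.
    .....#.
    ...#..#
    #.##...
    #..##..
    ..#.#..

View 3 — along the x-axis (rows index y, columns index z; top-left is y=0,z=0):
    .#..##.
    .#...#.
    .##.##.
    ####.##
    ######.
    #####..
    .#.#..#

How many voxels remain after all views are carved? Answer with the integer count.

start: 7×7×7 = 343 voxels
[1] y-view keeps 32 columns → grid now 224
[2] z-view keeps 16 columns → grid now 73
[3] x-view keeps 29 columns → grid now 44

voxel count = 44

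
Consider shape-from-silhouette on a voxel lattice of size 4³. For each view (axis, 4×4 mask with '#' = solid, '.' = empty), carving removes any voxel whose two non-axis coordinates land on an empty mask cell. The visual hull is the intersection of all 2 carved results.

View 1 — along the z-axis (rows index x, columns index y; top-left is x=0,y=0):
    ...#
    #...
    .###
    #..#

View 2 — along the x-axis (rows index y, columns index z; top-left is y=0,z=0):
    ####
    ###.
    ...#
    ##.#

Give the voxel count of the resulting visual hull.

voxel count = 21

initial block: 4^3 = 64
[1] z-view keeps 7 columns → grid now 28
[2] x-view keeps 11 columns → grid now 21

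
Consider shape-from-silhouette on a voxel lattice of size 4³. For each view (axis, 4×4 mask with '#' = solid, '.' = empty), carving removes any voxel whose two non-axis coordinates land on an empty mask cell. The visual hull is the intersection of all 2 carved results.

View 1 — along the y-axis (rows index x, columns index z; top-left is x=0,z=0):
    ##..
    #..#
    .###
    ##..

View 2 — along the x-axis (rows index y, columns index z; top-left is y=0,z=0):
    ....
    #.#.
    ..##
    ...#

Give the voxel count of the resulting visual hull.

initial block: 4^3 = 64
carve view 1 (along y, XZ-mask fill 9/16): 36 voxels remain
carve view 2 (along x, YZ-mask fill 5/16): 9 voxels remain

9 voxels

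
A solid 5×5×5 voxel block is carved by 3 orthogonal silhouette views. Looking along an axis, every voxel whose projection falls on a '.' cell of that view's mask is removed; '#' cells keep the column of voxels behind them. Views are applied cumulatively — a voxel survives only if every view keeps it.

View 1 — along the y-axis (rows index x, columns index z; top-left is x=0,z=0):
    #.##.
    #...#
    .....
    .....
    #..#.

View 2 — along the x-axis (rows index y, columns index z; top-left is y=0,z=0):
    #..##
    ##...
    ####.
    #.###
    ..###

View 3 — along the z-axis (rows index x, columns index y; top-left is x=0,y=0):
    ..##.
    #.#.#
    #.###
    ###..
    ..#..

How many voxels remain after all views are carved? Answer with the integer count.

remaining voxels: 12

before carving: 125 voxels (5×5×5)
V1 y: intersect with XZ mask (7 set) -- 35 left
V2 x: intersect with YZ mask (16 set) -- 26 left
V3 z: intersect with XY mask (13 set) -- 12 left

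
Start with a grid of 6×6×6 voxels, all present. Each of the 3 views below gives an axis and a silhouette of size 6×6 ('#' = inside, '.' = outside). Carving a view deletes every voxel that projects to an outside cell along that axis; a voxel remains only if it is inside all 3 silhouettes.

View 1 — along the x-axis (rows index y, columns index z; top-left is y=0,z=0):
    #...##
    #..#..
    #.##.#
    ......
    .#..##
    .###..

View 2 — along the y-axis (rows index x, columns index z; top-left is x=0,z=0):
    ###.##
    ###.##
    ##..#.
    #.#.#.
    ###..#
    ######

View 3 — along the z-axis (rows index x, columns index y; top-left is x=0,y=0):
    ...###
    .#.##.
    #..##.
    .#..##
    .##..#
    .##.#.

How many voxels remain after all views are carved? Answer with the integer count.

31 voxels

start: 6×6×6 = 216 voxels
[1] x-view keeps 15 columns → grid now 90
[2] y-view keeps 26 columns → grid now 63
[3] z-view keeps 18 columns → grid now 31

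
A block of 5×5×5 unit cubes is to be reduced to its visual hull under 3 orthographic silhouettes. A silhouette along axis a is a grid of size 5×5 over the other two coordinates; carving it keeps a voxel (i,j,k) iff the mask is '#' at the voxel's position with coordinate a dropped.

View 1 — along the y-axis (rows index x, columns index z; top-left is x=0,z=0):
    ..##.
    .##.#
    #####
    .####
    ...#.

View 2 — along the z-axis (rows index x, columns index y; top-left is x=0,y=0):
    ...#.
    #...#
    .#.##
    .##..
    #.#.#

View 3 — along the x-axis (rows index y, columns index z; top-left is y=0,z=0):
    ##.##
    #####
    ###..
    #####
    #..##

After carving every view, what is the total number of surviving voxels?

|visual hull| = 26

initial block: 5^3 = 125
carve view 1 (along y, XZ-mask fill 15/25): 75 voxels remain
carve view 2 (along z, XY-mask fill 11/25): 34 voxels remain
carve view 3 (along x, YZ-mask fill 20/25): 26 voxels remain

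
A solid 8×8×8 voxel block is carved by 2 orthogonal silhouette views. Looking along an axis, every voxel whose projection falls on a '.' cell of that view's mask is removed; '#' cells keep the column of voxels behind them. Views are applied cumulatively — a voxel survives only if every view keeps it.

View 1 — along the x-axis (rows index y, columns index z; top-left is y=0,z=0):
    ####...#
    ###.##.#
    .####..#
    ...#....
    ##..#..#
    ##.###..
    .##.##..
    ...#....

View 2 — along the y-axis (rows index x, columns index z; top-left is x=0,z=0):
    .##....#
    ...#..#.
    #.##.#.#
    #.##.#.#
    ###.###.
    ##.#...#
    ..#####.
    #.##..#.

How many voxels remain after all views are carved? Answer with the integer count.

130 voxels

initial block: 8^3 = 512
after view 1 [x-axis, 31 of 64 cells solid] → remaining = 248
after view 2 [y-axis, 34 of 64 cells solid] → remaining = 130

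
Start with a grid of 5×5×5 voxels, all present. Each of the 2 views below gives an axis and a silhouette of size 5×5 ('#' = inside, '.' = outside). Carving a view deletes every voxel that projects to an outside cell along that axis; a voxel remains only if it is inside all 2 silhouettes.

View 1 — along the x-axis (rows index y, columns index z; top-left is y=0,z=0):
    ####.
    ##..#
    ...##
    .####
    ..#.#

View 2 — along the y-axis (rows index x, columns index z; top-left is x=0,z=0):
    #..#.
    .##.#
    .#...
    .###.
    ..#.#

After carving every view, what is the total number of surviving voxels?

voxel count = 34

before carving: 125 voxels (5×5×5)
V1 x: intersect with YZ mask (15 set) -- 75 left
V2 y: intersect with XZ mask (11 set) -- 34 left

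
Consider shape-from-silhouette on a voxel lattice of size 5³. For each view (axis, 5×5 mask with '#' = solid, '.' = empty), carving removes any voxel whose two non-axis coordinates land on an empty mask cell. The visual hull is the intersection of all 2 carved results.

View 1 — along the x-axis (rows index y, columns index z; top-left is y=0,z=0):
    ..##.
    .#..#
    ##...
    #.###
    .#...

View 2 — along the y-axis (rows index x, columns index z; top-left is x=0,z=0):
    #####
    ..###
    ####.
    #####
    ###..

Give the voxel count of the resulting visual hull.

remaining voxels: 44

full grid |V| = 125
carve view 1 (along x, YZ-mask fill 11/25): 55 voxels remain
carve view 2 (along y, XZ-mask fill 20/25): 44 voxels remain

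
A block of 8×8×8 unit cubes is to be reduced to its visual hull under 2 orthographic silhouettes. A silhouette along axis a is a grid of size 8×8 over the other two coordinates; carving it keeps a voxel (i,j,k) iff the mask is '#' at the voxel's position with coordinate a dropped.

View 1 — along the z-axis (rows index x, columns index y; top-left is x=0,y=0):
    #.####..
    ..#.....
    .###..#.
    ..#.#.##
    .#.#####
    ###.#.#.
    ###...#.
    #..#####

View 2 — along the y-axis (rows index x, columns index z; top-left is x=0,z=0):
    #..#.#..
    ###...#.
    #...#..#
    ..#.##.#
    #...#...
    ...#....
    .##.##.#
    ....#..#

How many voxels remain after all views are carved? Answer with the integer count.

remaining voxels: 96

initial block: 8^3 = 512
  1. axis=2 (XY plane), |mask|=35  ⇒  voxels=280
  2. axis=1 (XZ plane), |mask|=24  ⇒  voxels=96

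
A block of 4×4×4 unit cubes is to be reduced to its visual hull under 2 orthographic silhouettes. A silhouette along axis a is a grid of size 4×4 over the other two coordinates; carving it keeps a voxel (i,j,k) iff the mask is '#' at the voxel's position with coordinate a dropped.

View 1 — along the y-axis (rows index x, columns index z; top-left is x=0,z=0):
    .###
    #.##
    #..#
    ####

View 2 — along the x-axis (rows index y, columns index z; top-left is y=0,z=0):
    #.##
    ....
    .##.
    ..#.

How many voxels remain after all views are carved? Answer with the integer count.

voxel count = 18

full grid |V| = 64
  1. axis=1 (XZ plane), |mask|=12  ⇒  voxels=48
  2. axis=0 (YZ plane), |mask|=6  ⇒  voxels=18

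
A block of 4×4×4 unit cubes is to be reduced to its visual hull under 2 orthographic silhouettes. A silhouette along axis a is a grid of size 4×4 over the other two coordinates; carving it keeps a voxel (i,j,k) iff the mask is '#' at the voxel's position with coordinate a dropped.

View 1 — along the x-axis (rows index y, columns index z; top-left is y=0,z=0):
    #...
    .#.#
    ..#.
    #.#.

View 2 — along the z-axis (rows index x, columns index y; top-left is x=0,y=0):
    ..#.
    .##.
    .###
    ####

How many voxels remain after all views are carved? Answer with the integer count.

remaining voxels: 15

before carving: 64 voxels (4×4×4)
step 1: project along x, AND mask (6/16) → |grid| = 24
step 2: project along z, AND mask (10/16) → |grid| = 15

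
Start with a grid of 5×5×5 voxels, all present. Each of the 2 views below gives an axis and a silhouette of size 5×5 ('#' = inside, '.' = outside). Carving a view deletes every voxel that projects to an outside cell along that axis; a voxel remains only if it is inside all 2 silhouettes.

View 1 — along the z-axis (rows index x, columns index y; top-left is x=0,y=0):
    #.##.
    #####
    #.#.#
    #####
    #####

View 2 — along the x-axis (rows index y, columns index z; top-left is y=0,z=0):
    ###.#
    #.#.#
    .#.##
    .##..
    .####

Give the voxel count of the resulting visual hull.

remaining voxels: 68

initial block: 5^3 = 125
carve view 1 (along z, XY-mask fill 21/25): 105 voxels remain
carve view 2 (along x, YZ-mask fill 16/25): 68 voxels remain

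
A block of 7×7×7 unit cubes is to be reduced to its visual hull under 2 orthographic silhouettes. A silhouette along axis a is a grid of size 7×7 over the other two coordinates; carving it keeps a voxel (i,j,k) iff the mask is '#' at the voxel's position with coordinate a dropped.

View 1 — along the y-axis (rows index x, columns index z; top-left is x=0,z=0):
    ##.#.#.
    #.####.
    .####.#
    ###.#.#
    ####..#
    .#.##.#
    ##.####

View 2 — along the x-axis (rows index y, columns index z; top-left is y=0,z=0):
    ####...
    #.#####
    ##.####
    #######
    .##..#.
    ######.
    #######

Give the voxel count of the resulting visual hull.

189 voxels

start: 7×7×7 = 343 voxels
after view 1 [y-axis, 34 of 49 cells solid] → remaining = 238
after view 2 [x-axis, 39 of 49 cells solid] → remaining = 189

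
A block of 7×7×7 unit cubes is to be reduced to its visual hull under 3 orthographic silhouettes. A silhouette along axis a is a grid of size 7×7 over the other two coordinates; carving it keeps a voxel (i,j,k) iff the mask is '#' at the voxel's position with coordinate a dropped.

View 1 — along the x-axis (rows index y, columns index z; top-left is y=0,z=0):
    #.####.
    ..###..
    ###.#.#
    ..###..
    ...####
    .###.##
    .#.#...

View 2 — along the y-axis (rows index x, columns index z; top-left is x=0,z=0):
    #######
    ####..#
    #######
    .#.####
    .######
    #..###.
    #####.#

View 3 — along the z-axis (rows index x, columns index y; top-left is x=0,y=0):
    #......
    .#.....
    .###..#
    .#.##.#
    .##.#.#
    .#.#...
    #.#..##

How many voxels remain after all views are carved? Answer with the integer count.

start: 7×7×7 = 343 voxels
after view 1 [x-axis, 27 of 49 cells solid] → remaining = 189
after view 2 [y-axis, 40 of 49 cells solid] → remaining = 158
after view 3 [z-axis, 20 of 49 cells solid] → remaining = 62

62 voxels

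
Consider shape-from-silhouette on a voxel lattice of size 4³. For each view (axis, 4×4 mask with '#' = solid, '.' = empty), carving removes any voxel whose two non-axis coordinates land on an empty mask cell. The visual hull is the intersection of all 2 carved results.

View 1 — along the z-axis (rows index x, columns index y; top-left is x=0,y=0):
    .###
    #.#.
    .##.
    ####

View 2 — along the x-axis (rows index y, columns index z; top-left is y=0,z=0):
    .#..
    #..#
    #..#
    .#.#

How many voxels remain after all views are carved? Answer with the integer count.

|visual hull| = 20

initial block: 4^3 = 64
[1] z-view keeps 11 columns → grid now 44
[2] x-view keeps 7 columns → grid now 20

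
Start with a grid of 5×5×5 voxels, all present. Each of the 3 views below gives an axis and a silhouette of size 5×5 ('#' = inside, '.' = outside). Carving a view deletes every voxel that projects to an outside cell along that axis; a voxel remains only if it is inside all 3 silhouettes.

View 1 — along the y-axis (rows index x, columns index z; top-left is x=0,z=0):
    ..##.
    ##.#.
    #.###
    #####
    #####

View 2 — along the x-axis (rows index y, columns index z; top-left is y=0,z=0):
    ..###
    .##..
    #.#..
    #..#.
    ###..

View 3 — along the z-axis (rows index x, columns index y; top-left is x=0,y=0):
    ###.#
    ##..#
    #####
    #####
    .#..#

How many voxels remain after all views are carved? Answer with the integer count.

initial block: 5^3 = 125
after view 1 [y-axis, 19 of 25 cells solid] → remaining = 95
after view 2 [x-axis, 12 of 25 cells solid] → remaining = 47
after view 3 [z-axis, 19 of 25 cells solid] → remaining = 36

remaining voxels: 36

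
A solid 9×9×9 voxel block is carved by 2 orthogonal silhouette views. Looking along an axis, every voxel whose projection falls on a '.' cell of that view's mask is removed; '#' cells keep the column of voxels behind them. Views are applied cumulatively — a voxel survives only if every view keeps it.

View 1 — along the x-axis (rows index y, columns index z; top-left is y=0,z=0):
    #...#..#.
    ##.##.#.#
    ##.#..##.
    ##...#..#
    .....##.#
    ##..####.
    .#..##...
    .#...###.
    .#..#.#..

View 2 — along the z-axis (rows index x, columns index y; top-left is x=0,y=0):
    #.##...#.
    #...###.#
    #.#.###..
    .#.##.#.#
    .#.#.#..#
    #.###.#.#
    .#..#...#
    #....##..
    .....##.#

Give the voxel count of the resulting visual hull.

full grid |V| = 729
step 1: project along x, AND mask (37/81) → |grid| = 333
step 2: project along z, AND mask (38/81) → |grid| = 149

|visual hull| = 149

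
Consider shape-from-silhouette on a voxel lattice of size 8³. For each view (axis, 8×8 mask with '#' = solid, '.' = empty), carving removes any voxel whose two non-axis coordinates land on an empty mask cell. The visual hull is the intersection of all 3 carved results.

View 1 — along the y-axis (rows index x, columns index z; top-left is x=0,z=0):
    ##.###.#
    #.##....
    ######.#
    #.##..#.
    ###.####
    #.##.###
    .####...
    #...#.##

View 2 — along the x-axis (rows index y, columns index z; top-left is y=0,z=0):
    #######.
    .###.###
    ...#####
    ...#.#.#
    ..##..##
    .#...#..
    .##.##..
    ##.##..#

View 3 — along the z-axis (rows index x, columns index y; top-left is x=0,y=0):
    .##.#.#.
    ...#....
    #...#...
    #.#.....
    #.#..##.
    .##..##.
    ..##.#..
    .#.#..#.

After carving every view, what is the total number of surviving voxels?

65 voxels

start: 8×8×8 = 512 voxels
carve view 1 (along y, XZ-mask fill 41/64): 328 voxels remain
carve view 2 (along x, YZ-mask fill 36/64): 179 voxels remain
carve view 3 (along z, XY-mask fill 23/64): 65 voxels remain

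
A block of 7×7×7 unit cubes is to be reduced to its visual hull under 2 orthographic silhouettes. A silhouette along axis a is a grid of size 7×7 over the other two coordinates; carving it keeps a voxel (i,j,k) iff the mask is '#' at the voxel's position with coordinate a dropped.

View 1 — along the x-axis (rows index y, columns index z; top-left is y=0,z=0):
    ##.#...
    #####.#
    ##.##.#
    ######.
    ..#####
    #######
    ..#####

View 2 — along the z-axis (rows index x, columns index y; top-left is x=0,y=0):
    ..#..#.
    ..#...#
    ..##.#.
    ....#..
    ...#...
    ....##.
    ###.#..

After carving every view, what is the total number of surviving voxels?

start: 7×7×7 = 343 voxels
V1 x: intersect with YZ mask (37 set) -- 259 left
V2 z: intersect with XY mask (15 set) -- 82 left

|visual hull| = 82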